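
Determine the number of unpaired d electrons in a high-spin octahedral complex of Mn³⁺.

4

Mn sits in group 7; removing 3 electrons leaves Mn³⁺ with 7 − 3 = 4 d electrons.
Configuration: t2g^3 e_g^1, giving 4 unpaired electrons.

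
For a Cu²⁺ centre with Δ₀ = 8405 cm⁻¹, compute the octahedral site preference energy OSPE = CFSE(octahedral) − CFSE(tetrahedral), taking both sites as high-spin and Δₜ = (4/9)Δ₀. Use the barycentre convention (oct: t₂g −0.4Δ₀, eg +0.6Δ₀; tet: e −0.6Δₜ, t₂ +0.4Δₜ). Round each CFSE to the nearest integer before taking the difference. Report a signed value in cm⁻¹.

-3549

Cu is in group 11, so Cu²⁺ is d⁹ (11 − 2 = 9).
In an octahedral site d⁹ (HS) is t₂g⁶ eg³, giving CFSE(oct) = -0.6Δ₀ = -5043 cm⁻¹.
Tetrahedral e⁴ t₂⁵ gives -0.4Δₜ = -0.4 × (4/9) × 8405 = -1494 cm⁻¹.
OSPE = -5043 − (-1494) = -3549 cm⁻¹.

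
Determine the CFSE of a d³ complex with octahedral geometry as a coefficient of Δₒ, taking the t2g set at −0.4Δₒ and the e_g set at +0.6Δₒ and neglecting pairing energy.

-1.2 Δₒ

Configuration: t2g^3 e_g^0.
CFSE = 3(-0.4Δₒ) + 0(0.6Δₒ) = -1.2Δₒ + 0.0Δₒ = -1.2Δₒ.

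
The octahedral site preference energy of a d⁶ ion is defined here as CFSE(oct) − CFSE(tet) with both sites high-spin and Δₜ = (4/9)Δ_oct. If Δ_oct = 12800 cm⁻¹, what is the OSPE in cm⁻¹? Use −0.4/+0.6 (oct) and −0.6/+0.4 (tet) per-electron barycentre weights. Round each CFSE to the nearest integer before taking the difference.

Octahedral (high-spin): t2g^4 e_g^2, CFSE = 4(−0.4) + 2(+0.6) = -0.4Δ_oct = -0.4 × 12800 = -5120 cm⁻¹.
Tetrahedral: e^3 t2^3, CFSE = 3(−0.6) + 3(+0.4) = -0.6Δₜ = -0.6 × (4/9) × 12800 = -3413 cm⁻¹.
Subtracting, OSPE = -5120 − (-3413) = -1707 cm⁻¹.

-1707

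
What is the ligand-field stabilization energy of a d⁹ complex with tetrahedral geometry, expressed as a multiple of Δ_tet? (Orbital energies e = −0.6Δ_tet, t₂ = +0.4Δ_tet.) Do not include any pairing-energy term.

-0.4 Δ_tet

Tetrahedral fields are weak (Δₜ ≈ 4/9 Δₒ), so electrons fill high-spin.
Configuration: e⁴ t₂⁵.
CFSE = 4(-0.6Δ_tet) + 5(0.4Δ_tet) = -2.4Δ_tet + 2.0Δ_tet = -0.4Δ_tet.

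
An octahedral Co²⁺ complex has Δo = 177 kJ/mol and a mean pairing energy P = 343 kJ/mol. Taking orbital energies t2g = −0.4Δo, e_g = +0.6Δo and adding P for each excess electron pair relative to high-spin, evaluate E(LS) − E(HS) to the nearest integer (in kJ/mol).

166

Group 9 minus oxidation state +2 gives a d⁷ configuration for Co²⁺.
In the high-spin limit (t2g^5 e_g^2) the orbital term is -0.8Δo = -142 kJ/mol, with no excess pairing.
Low-spin t2g^6 e_g^1 gives -1.8Δo = -319 kJ/mol, but forming 1 extra pair costs 1P = 343 kJ/mol, so E(LS) = -319 + 343 = 24 kJ/mol.
The difference is 24 − (-142) = 166 kJ/mol, so high-spin lies lower.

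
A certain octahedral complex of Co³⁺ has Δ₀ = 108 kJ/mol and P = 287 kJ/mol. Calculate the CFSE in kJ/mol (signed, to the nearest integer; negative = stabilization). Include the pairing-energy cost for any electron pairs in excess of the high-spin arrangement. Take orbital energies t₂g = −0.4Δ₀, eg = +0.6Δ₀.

-43

Group 9 minus oxidation state +3 gives a d⁶ configuration for Co³⁺.
With Δ₀ < P the complex is high-spin.
Configuration: t₂g⁴ eg².
Orbital CFSE = -0.4Δ₀ = -0.4 × 108 = -43 kJ/mol.
High-spin has no excess pairs, so no pairing correction applies.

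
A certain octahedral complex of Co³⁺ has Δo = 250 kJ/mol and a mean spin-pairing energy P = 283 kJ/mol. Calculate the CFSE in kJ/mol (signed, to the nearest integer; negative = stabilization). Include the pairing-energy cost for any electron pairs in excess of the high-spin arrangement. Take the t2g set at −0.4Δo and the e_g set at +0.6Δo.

-100

Co³⁺: group 9, so d-count = 9 − 3 = 6.
Δo < P, so pairing is avoided: the ground state is high-spin.
Filling d⁶ accordingly: t2g^4 e_g^2.
Orbital CFSE = -0.4Δo = -0.4 × 250 = -100 kJ/mol.
High-spin has no excess pairs, so no pairing correction applies.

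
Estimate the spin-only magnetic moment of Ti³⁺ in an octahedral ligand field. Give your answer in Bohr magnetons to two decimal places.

Group 4 minus oxidation state +3 gives a d¹ configuration for Ti³⁺.
Configuration: t2g^1 e_g^0 → 1 unpaired electron.
μ(spin-only) = √[1(1+2)] = √3 ≈ 1.73 Bohr magnetons.

1.73 Bohr magnetons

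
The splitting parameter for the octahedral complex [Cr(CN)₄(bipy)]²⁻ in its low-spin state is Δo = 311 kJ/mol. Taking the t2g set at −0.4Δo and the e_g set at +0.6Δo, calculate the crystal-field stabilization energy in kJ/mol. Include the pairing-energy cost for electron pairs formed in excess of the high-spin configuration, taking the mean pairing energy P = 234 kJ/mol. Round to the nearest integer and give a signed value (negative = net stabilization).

Ligand charges: 4×(-1) from CN⁻ and 1×(+0) from bipy sum to -4; with overall charge -2, Cr is +2.
Cr²⁺: group 6, so d-count = 6 − 2 = 4.
Electron filling gives t2g^4 e_g^0.
CFSE(orbital) = 4×(-0.4Δo) + 0×(0.6Δo) = -1.6Δo; with Δo = 311 kJ/mol that is -498 kJ/mol.
Relative to high-spin t2g^3 e_g^1 (0 paired), the low-spin configuration has 1 additional pair, contributing +1 × 234 = +234 kJ/mol.
Overall CFSE = -498 + 234 = -264 kJ/mol.

-264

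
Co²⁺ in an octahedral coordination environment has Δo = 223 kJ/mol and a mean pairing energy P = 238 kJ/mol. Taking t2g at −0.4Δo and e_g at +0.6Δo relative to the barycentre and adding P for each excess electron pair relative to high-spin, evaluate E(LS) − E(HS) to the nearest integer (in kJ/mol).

Co is in group 9, so Co²⁺ is d⁷ (9 − 2 = 7).
High-spin: t2g^5 e_g^2, CFSE = -0.8Δo = -178 kJ/mol.
For low-spin the configuration is t2g^6 e_g^1: orbital energy -1.8 × 223 = -401 kJ/mol, and 1 additional pair relative to high-spin adds 238 kJ/mol, giving -163 kJ/mol.
Thus E(LS) − E(HS) = 15 kJ/mol.

15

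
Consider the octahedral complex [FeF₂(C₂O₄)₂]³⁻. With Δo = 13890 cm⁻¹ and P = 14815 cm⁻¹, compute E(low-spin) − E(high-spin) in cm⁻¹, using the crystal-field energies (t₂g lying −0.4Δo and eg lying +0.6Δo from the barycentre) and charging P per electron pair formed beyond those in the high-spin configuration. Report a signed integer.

1850

Ligand charges: 2×(-1) from F⁻ and 2×(-2) from C₂O₄²⁻ sum to -6; with overall charge -3, Fe is +3.
Group 8 minus oxidation state +3 gives a d⁵ configuration for Fe³⁺.
High-spin d⁵ fills as t₂g³ eg² with CFSE 3(−0.4) + 2(+0.6) = 0.0Δo = 0 cm⁻¹.
For low-spin the configuration is t₂g⁵ eg⁰: orbital energy -2.0 × 13890 = -27780 cm⁻¹, and 2 additional pairs relative to high-spin add 29630 cm⁻¹, giving 1850 cm⁻¹.
The difference is 1850 − (0) = 1850 cm⁻¹, so high-spin lies lower.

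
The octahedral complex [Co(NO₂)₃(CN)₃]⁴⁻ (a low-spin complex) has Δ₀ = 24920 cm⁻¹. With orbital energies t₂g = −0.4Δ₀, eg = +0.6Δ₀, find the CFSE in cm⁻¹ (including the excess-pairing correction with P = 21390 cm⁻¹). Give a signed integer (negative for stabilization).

Ligand charges: 3×(-1) from NO₂⁻ and 3×(-1) from CN⁻ sum to -6; with overall charge -4, Co is +2.
Group 9 minus oxidation state +2 gives a d⁷ configuration for Co²⁺.
The d⁷ electrons fill as t₂g⁶ eg¹.
CFSE(orbital) = 6×(-0.4Δ₀) + 1×(0.6Δ₀) = -1.8Δ₀; with Δ₀ = 24920 cm⁻¹ that is -44856 cm⁻¹.
Relative to high-spin t₂g⁵ eg² (2 paired), the low-spin configuration has 1 additional pair, contributing +1 × 21390 = +21390 cm⁻¹.
Net CFSE = -44856 + 21390 = -23466 cm⁻¹.

-23466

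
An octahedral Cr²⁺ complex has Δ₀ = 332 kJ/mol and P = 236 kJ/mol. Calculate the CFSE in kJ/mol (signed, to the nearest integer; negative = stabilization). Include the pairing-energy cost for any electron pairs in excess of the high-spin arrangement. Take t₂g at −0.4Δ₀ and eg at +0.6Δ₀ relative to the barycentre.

-295

Cr sits in group 6; removing 2 electrons leaves Cr²⁺ with 6 − 2 = 4 d electrons.
Here Δ₀ > P (332 > 236), so the low-spin state is favoured.
Configuration: t₂g⁴ eg⁰.
Orbital CFSE = -1.6Δ₀ = -1.6 × 332 = -531 kJ/mol.
Excess pairs vs high-spin: 1 − 0 = 1; pairing cost = +236 kJ/mol.
Net CFSE = -531 + 236 = -295 kJ/mol.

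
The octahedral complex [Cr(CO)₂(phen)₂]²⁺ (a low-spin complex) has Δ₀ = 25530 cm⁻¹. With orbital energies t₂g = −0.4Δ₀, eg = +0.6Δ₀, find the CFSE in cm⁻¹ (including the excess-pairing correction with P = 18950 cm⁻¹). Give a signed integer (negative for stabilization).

Ligand charges: 2×(+0) from CO and 2×(+0) from phen sum to +0; with overall charge +2, Cr is +2.
Cr²⁺: group 6, so d-count = 6 − 2 = 4.
Configuration: t₂g⁴ eg⁰.
CFSE(orbital) = 4×(-0.4Δ₀) + 0×(0.6Δ₀) = -1.6Δ₀; with Δ₀ = 25530 cm⁻¹ that is -40848 cm⁻¹.
Relative to high-spin t₂g³ eg¹ (0 paired), the low-spin configuration has 1 additional pair, contributing +1 × 18950 = +18950 cm⁻¹.
Overall CFSE = -40848 + 18950 = -21898 cm⁻¹.

-21898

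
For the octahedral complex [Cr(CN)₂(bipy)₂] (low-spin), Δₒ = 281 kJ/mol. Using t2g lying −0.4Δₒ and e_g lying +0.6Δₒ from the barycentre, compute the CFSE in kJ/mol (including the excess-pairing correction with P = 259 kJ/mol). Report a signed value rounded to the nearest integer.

Ligand charges: 2×(-1) from CN⁻ and 2×(+0) from bipy sum to -2; with overall charge +0, Cr is +2.
Cr²⁺: group 6, so d-count = 6 − 2 = 4.
Configuration: t2g^4 e_g^0.
CFSE(orbital) = 4×(-0.4Δₒ) + 0×(0.6Δₒ) = -1.6Δₒ; with Δₒ = 281 kJ/mol that is -450 kJ/mol.
Pairing penalty: 1 pair vs 0 in the high-spin reference → 1 extra × P = 259 kJ/mol.
Overall CFSE = -450 + 259 = -191 kJ/mol.

-191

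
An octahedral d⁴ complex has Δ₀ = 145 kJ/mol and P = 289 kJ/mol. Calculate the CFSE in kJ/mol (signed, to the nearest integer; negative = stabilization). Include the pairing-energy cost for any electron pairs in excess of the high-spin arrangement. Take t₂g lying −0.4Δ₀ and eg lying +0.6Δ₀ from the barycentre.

-87

Here Δ₀ < P (145 < 289), so the high-spin state is favoured.
Configuration: t₂g³ eg¹.
Orbital CFSE = -0.6Δ₀ = -0.6 × 145 = -87 kJ/mol.
High-spin has no excess pairs, so no pairing correction applies.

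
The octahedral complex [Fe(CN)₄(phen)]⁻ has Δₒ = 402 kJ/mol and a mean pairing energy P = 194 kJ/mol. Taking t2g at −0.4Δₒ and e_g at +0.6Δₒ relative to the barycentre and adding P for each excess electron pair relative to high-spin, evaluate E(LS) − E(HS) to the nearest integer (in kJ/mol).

Ligand charges: 4×(-1) from CN⁻ and 1×(+0) from phen sum to -4; with overall charge -1, Fe is +3.
Fe³⁺: group 8, so d-count = 8 − 3 = 5.
High-spin: t2g^3 e_g^2, CFSE = 0.0Δₒ = 0 kJ/mol.
For low-spin the configuration is t2g^5 e_g^0: orbital energy -2.0 × 402 = -804 kJ/mol, and 2 additional pairs relative to high-spin add 388 kJ/mol, giving -416 kJ/mol.
E(LS) − E(HS) = -416 − (0) = -416 kJ/mol.

-416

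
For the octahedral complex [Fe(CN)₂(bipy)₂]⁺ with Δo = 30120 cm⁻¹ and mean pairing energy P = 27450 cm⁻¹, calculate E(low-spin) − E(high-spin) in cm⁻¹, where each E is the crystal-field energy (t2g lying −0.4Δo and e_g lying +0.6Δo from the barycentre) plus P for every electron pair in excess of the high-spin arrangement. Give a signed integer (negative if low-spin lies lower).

-5340

Ligand charges: 2×(-1) from CN⁻ and 2×(+0) from bipy sum to -2; with overall charge +1, Fe is +3.
Fe³⁺: group 8, so d-count = 8 − 3 = 5.
In the high-spin limit (t2g^3 e_g^2) the orbital term is 0.0Δo = 0 cm⁻¹, with no excess pairing.
Low-spin t2g^5 e_g^0 gives -2.0Δo = -60240 cm⁻¹, but forming 2 extra pairs costs 2P = 54900 cm⁻¹, so E(LS) = -60240 + 54900 = -5340 cm⁻¹.
E(LS) − E(HS) = -5340 − (0) = -5340 cm⁻¹.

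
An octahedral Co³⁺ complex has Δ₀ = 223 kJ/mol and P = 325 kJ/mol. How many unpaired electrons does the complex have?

4

Group 9 minus oxidation state +3 gives a d⁶ configuration for Co³⁺.
Since Δ₀ = 223 kJ/mol < P = 325 kJ/mol, the complex adopts the high-spin configuration.
That gives t2g^4 e_g^2.
Unpaired electrons: 4.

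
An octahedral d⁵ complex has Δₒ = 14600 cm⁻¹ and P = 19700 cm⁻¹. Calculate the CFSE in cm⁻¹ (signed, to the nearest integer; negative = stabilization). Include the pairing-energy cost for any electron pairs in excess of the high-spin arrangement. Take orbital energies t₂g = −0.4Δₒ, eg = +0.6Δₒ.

0

Δₒ < P, so pairing is avoided: the ground state is high-spin.
That gives t₂g³ eg².
Orbital CFSE = 0.0Δₒ = 0.0 × 14600 = 0 cm⁻¹.
High-spin has no excess pairs, so no pairing correction applies.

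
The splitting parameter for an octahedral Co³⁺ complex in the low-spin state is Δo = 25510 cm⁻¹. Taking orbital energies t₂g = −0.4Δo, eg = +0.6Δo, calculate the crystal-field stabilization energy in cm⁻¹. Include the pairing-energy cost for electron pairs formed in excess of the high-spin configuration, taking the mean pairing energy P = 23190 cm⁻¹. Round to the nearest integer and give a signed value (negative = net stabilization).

-14844

Co sits in group 9; removing 3 electrons leaves Co³⁺ with 9 − 3 = 6 d electrons.
Electron filling gives t₂g⁶ eg⁰.
CFSE(orbital) = 6×(-0.4Δo) + 0×(0.6Δo) = -2.4Δo; with Δo = 25510 cm⁻¹ that is -61224 cm⁻¹.
High-spin d⁶ would be t₂g⁴ eg² with 1 pair; low-spin has 3, so 2 excess pairs cost +2P = +46380 cm⁻¹.
Overall CFSE = -61224 + 46380 = -14844 cm⁻¹.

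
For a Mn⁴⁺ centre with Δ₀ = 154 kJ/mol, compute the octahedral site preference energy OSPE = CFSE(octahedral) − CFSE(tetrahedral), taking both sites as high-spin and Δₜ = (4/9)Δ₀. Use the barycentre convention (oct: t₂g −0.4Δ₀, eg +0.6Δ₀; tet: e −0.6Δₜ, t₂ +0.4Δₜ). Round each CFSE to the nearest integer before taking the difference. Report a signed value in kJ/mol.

-130

Mn is in group 7, so Mn⁴⁺ is d³ (7 − 4 = 3).
In an octahedral site d³ (HS) is t₂g³ eg⁰, giving CFSE(oct) = -1.2Δ₀ = -185 kJ/mol.
Tetrahedral e² t₂¹ gives -0.8Δₜ = -0.8 × (4/9) × 154 = -55 kJ/mol.
OSPE = CFSE(oct) − CFSE(tet) = -185 − (-55) = -130 kJ/mol.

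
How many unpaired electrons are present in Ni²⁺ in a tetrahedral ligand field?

Ni²⁺: group 10, so d-count = 10 − 2 = 8.
Tetrahedral splitting is small, so the complex is high-spin.
Configuration: e⁴ t₂⁴, giving 2 unpaired electrons.

2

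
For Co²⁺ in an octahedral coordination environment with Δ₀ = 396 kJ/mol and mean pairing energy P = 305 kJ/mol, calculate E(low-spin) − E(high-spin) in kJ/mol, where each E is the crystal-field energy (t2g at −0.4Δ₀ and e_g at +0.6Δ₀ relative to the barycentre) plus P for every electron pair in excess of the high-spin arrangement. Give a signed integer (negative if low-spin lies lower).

-91

Co²⁺: group 9, so d-count = 9 − 2 = 7.
In the high-spin limit (t2g^5 e_g^2) the orbital term is -0.8Δ₀ = -317 kJ/mol, with no excess pairing.
Low-spin: t2g^6 e_g^1, orbital CFSE = -1.8Δ₀ = -713 kJ/mol; plus 1 excess pair × P = +305 kJ/mol; total -408 kJ/mol.
Thus E(LS) − E(HS) = -91 kJ/mol.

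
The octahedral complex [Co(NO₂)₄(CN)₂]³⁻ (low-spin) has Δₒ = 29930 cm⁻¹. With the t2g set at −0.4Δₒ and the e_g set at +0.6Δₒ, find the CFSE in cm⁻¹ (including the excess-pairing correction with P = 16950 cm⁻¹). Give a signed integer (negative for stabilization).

-37932

Ligand charges: 4×(-1) from NO₂⁻ and 2×(-1) from CN⁻ sum to -6; with overall charge -3, Co is +3.
Co sits in group 9; removing 3 electrons leaves Co³⁺ with 9 − 3 = 6 d electrons.
The d⁶ electrons fill as t2g^6 e_g^0.
CFSE(orbital) = 6×(-0.4Δₒ) + 0×(0.6Δₒ) = -2.4Δₒ; with Δₒ = 29930 cm⁻¹ that is -71832 cm⁻¹.
Relative to high-spin t2g^4 e_g^2 (1 paired), the low-spin configuration has 2 additional pairs, contributing +2 × 16950 = +33900 cm⁻¹.
Combining: -71832 + 33900 = -37932 cm⁻¹.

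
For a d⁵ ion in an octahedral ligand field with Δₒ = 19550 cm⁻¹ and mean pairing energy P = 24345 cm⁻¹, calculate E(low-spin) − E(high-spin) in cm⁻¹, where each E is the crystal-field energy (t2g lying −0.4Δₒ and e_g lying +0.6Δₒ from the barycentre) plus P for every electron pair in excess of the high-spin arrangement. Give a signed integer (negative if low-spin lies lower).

9590

In the high-spin limit (t2g^3 e_g^2) the orbital term is 0.0Δₒ = 0 cm⁻¹, with no excess pairing.
Low-spin t2g^5 e_g^0 gives -2.0Δₒ = -39100 cm⁻¹, but forming 2 extra pairs costs 2P = 48690 cm⁻¹, so E(LS) = -39100 + 48690 = 9590 cm⁻¹.
E(LS) − E(HS) = 9590 − (0) = 9590 cm⁻¹.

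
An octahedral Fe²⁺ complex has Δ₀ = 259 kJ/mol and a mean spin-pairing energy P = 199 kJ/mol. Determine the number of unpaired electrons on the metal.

Fe is in group 8, so Fe²⁺ is d⁶ (8 − 2 = 6).
Since Δ₀ = 259 kJ/mol > P = 199 kJ/mol, the complex adopts the low-spin configuration.
That gives t2g^6 e_g^0.
Unpaired electrons: 0.

0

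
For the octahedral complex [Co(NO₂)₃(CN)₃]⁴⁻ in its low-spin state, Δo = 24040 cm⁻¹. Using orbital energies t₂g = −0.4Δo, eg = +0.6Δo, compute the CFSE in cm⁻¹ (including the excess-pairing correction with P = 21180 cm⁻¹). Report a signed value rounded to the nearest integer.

-22092

Ligand charges: 3×(-1) from NO₂⁻ and 3×(-1) from CN⁻ sum to -6; with overall charge -4, Co is +2.
Co²⁺: group 9, so d-count = 9 − 2 = 7.
The d⁷ electrons fill as t₂g⁶ eg¹.
CFSE(orbital) = 6×(-0.4Δo) + 1×(0.6Δo) = -1.8Δo; with Δo = 24040 cm⁻¹ that is -43272 cm⁻¹.
High-spin d⁷ would be t₂g⁵ eg² with 2 pairs; low-spin has 3, so 1 excess pair costs +1P = +21180 cm⁻¹.
Combining: -43272 + 21180 = -22092 cm⁻¹.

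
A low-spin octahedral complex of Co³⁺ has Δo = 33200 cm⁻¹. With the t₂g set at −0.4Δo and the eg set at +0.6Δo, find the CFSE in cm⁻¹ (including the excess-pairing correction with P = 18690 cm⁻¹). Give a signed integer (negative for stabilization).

Group 9 minus oxidation state +3 gives a d⁶ configuration for Co³⁺.
The d⁶ electrons fill as t₂g⁶ eg⁰.
CFSE(orbital) = 6×(-0.4Δo) + 0×(0.6Δo) = -2.4Δo; with Δo = 33200 cm⁻¹ that is -79680 cm⁻¹.
Relative to high-spin t₂g⁴ eg² (1 paired), the low-spin configuration has 2 additional pairs, contributing +2 × 18690 = +37380 cm⁻¹.
Net CFSE = -79680 + 37380 = -42300 cm⁻¹.

-42300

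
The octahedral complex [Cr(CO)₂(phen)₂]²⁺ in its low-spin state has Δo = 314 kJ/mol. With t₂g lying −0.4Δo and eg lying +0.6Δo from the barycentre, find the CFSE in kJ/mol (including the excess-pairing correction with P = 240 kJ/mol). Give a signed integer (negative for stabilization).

Ligand charges: 2×(+0) from CO and 2×(+0) from phen sum to +0; with overall charge +2, Cr is +2.
Cr sits in group 6; removing 2 electrons leaves Cr²⁺ with 6 − 2 = 4 d electrons.
Configuration: t₂g⁴ eg⁰.
Orbital CFSE = 4(-0.4) + 0(0.6) = -1.6Δo = -1.6 × 314 = -502 kJ/mol.
Relative to high-spin t₂g³ eg¹ (0 paired), the low-spin configuration has 1 additional pair, contributing +1 × 240 = +240 kJ/mol.
Overall CFSE = -502 + 240 = -262 kJ/mol.

-262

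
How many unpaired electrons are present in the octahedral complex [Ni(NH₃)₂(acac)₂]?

2

Ligand charges: 2×(+0) from NH₃ and 2×(-1) from acac⁻ sum to -2; with overall charge +0, Ni is +2.
Ni sits in group 10; removing 2 electrons leaves Ni²⁺ with 10 − 2 = 8 d electrons.
Configuration: t₂g⁶ eg², giving 2 unpaired electrons.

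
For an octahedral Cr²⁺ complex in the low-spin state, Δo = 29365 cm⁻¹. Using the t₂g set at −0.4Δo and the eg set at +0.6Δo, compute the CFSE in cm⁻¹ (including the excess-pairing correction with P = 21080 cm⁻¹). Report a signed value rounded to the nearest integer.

Cr²⁺: group 6, so d-count = 6 − 2 = 4.
Electron filling gives t₂g⁴ eg⁰.
CFSE(orbital) = 4×(-0.4Δo) + 0×(0.6Δo) = -1.6Δo; with Δo = 29365 cm⁻¹ that is -46984 cm⁻¹.
High-spin d⁴ would be t₂g³ eg¹ with 0 pairs; low-spin has 1, so 1 excess pair costs +1P = +21080 cm⁻¹.
Combining: -46984 + 21080 = -25904 cm⁻¹.

-25904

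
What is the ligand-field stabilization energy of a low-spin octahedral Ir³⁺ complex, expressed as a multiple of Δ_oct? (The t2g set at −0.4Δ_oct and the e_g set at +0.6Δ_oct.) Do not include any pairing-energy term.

Ir sits in group 9; removing 3 electrons leaves Ir³⁺ with 9 − 3 = 6 d electrons.
Configuration: t2g^6 e_g^0.
CFSE = 6(-0.4Δ_oct) + 0(0.6Δ_oct) = -2.4Δ_oct + 0.0Δ_oct = -2.4Δ_oct.

-2.4 Δ_oct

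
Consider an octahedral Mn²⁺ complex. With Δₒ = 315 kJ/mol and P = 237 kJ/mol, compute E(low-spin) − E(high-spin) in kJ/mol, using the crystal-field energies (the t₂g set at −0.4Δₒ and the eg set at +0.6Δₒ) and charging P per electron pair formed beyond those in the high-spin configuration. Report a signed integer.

Group 7 minus oxidation state +2 gives a d⁵ configuration for Mn²⁺.
High-spin: t₂g³ eg², CFSE = 0.0Δₒ = 0 kJ/mol.
For low-spin the configuration is t₂g⁵ eg⁰: orbital energy -2.0 × 315 = -630 kJ/mol, and 2 additional pairs relative to high-spin add 474 kJ/mol, giving -156 kJ/mol.
E(LS) − E(HS) = -156 − (0) = -156 kJ/mol.

-156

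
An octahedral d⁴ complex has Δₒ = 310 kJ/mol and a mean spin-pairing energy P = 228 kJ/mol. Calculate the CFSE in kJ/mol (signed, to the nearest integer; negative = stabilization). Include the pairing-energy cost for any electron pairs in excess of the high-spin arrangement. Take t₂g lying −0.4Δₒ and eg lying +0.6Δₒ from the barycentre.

Δₒ > P, so pairing is preferred: the ground state is low-spin.
That gives t₂g⁴ eg⁰.
Orbital CFSE = -1.6Δₒ = -1.6 × 310 = -496 kJ/mol.
Excess pairs vs high-spin: 1 − 0 = 1; pairing cost = +228 kJ/mol.
Net CFSE = -496 + 228 = -268 kJ/mol.

-268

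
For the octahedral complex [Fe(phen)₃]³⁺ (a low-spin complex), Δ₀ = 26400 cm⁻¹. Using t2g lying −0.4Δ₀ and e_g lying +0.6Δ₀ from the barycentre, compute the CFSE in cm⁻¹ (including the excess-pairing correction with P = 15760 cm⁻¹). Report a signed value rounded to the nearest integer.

phen is neutral, so the +3 overall charge sits on Fe: oxidation state +3.
Fe sits in group 8; removing 3 electrons leaves Fe³⁺ with 8 − 3 = 5 d electrons.
Configuration: t2g^5 e_g^0.
Orbital CFSE = 5(-0.4) + 0(0.6) = -2.0Δ₀ = -2.0 × 26400 = -52800 cm⁻¹.
Pairing penalty: 2 pairs vs 0 in the high-spin reference → 2 extra × P = 31520 cm⁻¹.
Net CFSE = -52800 + 31520 = -21280 cm⁻¹.

-21280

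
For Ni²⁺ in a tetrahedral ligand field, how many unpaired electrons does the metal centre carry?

2

Ni²⁺: group 10, so d-count = 10 − 2 = 8.
Tetrahedral fields are weak (Δₜ ≈ 4/9 Δₒ), so electrons fill high-spin.
Configuration: e⁴ t₂⁴, giving 2 unpaired electrons.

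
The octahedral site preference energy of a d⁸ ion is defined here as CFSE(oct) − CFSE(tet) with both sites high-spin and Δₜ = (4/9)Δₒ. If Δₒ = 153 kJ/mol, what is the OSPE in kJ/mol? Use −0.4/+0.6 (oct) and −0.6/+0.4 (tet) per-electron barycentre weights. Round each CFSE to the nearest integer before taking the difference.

In an octahedral site d⁸ (HS) is t₂g⁶ eg², giving CFSE(oct) = -1.2Δₒ = -184 kJ/mol.
Tetrahedral e⁴ t₂⁴ gives -0.8Δₜ = -0.8 × (4/9) × 153 = -54 kJ/mol.
Subtracting, OSPE = -184 − (-54) = -130 kJ/mol.

-130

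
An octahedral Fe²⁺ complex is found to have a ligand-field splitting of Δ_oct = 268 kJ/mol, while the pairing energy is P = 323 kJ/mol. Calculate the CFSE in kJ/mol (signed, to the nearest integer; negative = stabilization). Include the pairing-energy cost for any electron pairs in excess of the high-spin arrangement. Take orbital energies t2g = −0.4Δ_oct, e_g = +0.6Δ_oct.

-107

Fe sits in group 8; removing 2 electrons leaves Fe²⁺ with 8 − 2 = 6 d electrons.
With Δ_oct < P the complex is high-spin.
Configuration: t2g^4 e_g^2.
Orbital CFSE = -0.4Δ_oct = -0.4 × 268 = -107 kJ/mol.
High-spin has no excess pairs, so no pairing correction applies.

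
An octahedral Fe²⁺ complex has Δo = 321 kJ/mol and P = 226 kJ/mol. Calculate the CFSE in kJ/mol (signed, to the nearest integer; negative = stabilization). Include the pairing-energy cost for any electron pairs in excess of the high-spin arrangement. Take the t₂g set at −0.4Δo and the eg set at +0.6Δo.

Fe is in group 8, so Fe²⁺ is d⁶ (8 − 2 = 6).
With Δo > P the complex is low-spin.
Configuration: t₂g⁶ eg⁰.
Orbital CFSE = -2.4Δo = -2.4 × 321 = -770 kJ/mol.
Excess pairs vs high-spin: 3 − 1 = 2; pairing cost = +452 kJ/mol.
Net CFSE = -770 + 452 = -318 kJ/mol.

-318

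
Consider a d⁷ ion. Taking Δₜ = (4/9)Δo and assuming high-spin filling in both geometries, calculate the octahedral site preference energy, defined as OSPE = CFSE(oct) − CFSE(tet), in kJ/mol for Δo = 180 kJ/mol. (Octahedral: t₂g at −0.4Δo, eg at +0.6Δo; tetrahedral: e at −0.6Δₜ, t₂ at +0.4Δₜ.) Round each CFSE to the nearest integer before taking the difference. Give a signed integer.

-48

Octahedral (high-spin): t₂g⁵ eg², CFSE = 5(−0.4) + 2(+0.6) = -0.8Δo = -0.8 × 180 = -144 kJ/mol.
Tetrahedral e⁴ t₂³ gives -1.2Δₜ = -1.2 × (4/9) × 180 = -96 kJ/mol.
OSPE = CFSE(oct) − CFSE(tet) = -144 − (-96) = -48 kJ/mol.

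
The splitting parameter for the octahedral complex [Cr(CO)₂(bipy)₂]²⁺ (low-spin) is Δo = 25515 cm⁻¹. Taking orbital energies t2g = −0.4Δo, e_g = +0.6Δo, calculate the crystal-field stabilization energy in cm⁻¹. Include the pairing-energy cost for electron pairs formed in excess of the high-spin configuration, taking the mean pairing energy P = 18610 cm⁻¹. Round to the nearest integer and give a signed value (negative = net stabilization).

-22214

Ligand charges: 2×(+0) from CO and 2×(+0) from bipy sum to +0; with overall charge +2, Cr is +2.
Group 6 minus oxidation state +2 gives a d⁴ configuration for Cr²⁺.
The d⁴ electrons fill as t2g^4 e_g^0.
CFSE(orbital) = 4×(-0.4Δo) + 0×(0.6Δo) = -1.6Δo; with Δo = 25515 cm⁻¹ that is -40824 cm⁻¹.
Pairing penalty: 1 pair vs 0 in the high-spin reference → 1 extra × P = 18610 cm⁻¹.
Combining: -40824 + 18610 = -22214 cm⁻¹.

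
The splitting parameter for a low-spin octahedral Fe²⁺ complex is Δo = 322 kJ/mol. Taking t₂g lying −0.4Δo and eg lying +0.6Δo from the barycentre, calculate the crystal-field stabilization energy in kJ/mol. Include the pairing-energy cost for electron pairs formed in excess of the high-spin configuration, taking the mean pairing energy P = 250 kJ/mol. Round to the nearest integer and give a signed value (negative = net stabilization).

-273

Fe²⁺: group 8, so d-count = 8 − 2 = 6.
The d⁶ electrons fill as t₂g⁶ eg⁰.
CFSE(orbital) = 6×(-0.4Δo) + 0×(0.6Δo) = -2.4Δo; with Δo = 322 kJ/mol that is -773 kJ/mol.
Pairing penalty: 3 pairs vs 1 in the high-spin reference → 2 extra × P = 500 kJ/mol.
Net CFSE = -773 + 500 = -273 kJ/mol.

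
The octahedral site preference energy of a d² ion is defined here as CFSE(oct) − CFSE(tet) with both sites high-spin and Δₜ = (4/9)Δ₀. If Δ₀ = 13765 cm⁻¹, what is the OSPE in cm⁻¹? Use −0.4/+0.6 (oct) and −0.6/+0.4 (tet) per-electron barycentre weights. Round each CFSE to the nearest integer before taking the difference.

-3671

Octahedral (high-spin): t2g^2 e_g^0, CFSE = 2(−0.4) + 0(+0.6) = -0.8Δ₀ = -0.8 × 13765 = -11012 cm⁻¹.
Tetrahedral e^2 t2^0 gives -1.2Δₜ = -1.2 × (4/9) × 13765 = -7341 cm⁻¹.
OSPE = CFSE(oct) − CFSE(tet) = -11012 − (-7341) = -3671 cm⁻¹.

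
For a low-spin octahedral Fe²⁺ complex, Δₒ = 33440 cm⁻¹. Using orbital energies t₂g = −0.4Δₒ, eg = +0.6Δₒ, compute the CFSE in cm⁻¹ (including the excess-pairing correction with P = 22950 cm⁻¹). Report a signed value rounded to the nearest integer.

Fe²⁺: group 8, so d-count = 8 − 2 = 6.
The d⁶ electrons fill as t₂g⁶ eg⁰.
Orbital CFSE = 6(-0.4) + 0(0.6) = -2.4Δₒ = -2.4 × 33440 = -80256 cm⁻¹.
Pairing penalty: 3 pairs vs 1 in the high-spin reference → 2 extra × P = 45900 cm⁻¹.
Combining: -80256 + 45900 = -34356 cm⁻¹.

-34356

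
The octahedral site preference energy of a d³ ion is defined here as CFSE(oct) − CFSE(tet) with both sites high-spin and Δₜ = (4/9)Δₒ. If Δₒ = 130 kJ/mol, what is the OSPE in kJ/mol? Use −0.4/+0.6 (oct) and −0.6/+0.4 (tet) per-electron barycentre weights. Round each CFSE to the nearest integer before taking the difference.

-110

Octahedral (high-spin): t2g^3 e_g^0, CFSE = 3(−0.4) + 0(+0.6) = -1.2Δₒ = -1.2 × 130 = -156 kJ/mol.
Tetrahedral e^2 t2^1 gives -0.8Δₜ = -0.8 × (4/9) × 130 = -46 kJ/mol.
OSPE = -156 − (-46) = -110 kJ/mol.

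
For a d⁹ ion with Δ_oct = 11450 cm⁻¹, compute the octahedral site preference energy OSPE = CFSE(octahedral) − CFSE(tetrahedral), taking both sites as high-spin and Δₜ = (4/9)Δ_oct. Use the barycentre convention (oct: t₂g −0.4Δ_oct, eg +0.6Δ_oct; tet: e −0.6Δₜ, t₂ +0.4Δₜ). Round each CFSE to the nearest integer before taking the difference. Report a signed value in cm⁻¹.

Octahedral high-spin t2g^6 e_g^3: CFSE = -0.6 × 11450 = -6870 cm⁻¹.
In a tetrahedral site the filling is e^4 t2^5: CFSE(tet) = -0.4Δₜ = -0.4 × (4/9)(11450) = -2036 cm⁻¹.
OSPE = -6870 − (-2036) = -4834 cm⁻¹.

-4834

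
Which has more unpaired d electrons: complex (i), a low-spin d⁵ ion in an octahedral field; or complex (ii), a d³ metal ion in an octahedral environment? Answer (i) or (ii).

(ii)

(i): t2g^5 e_g^0 → 1 unpaired.
(ii): For octahedral d³ the high- and low-spin configurations coincide; t₂g³ eg⁰ → 3 unpaired.
So (ii) has more unpaired electrons.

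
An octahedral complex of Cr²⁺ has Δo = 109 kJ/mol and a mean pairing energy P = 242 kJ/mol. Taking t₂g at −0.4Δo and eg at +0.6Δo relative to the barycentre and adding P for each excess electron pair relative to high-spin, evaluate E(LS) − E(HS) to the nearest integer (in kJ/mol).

133

Cr sits in group 6; removing 2 electrons leaves Cr²⁺ with 6 − 2 = 4 d electrons.
In the high-spin limit (t₂g³ eg¹) the orbital term is -0.6Δo = -65 kJ/mol, with no excess pairing.
Low-spin: t₂g⁴ eg⁰, orbital CFSE = -1.6Δo = -174 kJ/mol; plus 1 excess pair × P = +242 kJ/mol; total 68 kJ/mol.
The difference is 68 − (-65) = 133 kJ/mol, so high-spin lies lower.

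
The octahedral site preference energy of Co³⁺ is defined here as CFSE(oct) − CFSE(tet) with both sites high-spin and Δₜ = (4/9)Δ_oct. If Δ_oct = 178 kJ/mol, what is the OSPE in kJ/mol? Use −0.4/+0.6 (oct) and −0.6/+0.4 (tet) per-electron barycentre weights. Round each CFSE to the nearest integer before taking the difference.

Co is in group 9, so Co³⁺ is d⁶ (9 − 3 = 6).
In an octahedral site d⁶ (HS) is t2g^4 e_g^2, giving CFSE(oct) = -0.4Δ_oct = -71 kJ/mol.
Tetrahedral e^3 t2^3 gives -0.6Δₜ = -0.6 × (4/9) × 178 = -47 kJ/mol.
OSPE = -71 − (-47) = -24 kJ/mol.

-24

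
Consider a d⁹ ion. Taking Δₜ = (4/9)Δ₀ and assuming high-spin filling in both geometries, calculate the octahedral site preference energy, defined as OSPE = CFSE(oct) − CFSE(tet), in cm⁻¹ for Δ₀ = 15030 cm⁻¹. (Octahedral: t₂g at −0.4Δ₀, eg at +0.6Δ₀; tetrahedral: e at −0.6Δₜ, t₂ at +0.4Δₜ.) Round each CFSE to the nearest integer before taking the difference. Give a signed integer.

Octahedral high-spin t₂g⁶ eg³: CFSE = -0.6 × 15030 = -9018 cm⁻¹.
Tetrahedral e⁴ t₂⁵ gives -0.4Δₜ = -0.4 × (4/9) × 15030 = -2672 cm⁻¹.
Subtracting, OSPE = -9018 − (-2672) = -6346 cm⁻¹.

-6346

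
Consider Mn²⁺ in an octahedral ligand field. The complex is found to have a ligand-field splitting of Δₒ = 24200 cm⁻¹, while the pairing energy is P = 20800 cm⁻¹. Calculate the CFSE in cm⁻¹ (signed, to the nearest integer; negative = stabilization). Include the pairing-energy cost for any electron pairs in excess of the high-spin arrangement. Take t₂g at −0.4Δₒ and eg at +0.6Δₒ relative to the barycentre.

Mn is in group 7, so Mn²⁺ is d⁵ (7 − 2 = 5).
Since Δₒ = 24200 cm⁻¹ > P = 20800 cm⁻¹, the complex adopts the low-spin configuration.
That gives t₂g⁵ eg⁰.
Orbital CFSE = -2.0Δₒ = -2.0 × 24200 = -48400 cm⁻¹.
Excess pairs vs high-spin: 2 − 0 = 2; pairing cost = +41600 cm⁻¹.
Net CFSE = -48400 + 41600 = -6800 cm⁻¹.

-6800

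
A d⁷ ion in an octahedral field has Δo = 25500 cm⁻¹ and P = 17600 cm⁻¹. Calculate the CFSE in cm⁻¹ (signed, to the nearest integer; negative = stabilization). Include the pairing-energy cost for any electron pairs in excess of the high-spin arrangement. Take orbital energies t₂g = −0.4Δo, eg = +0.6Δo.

Since Δo = 25500 cm⁻¹ > P = 17600 cm⁻¹, the complex adopts the low-spin configuration.
Configuration: t₂g⁶ eg¹.
Orbital CFSE = -1.8Δo = -1.8 × 25500 = -45900 cm⁻¹.
Excess pairs vs high-spin: 3 − 2 = 1; pairing cost = +17600 cm⁻¹.
Net CFSE = -45900 + 17600 = -28300 cm⁻¹.

-28300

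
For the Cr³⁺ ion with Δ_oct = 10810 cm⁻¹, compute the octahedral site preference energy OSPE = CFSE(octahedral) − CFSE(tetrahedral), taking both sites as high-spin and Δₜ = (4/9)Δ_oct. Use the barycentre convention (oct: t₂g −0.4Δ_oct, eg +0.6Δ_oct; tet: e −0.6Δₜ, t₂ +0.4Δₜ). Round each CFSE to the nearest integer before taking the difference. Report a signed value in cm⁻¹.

-9128

Group 6 minus oxidation state +3 gives a d³ configuration for Cr³⁺.
Octahedral (high-spin): t₂g³ eg⁰, CFSE = 3(−0.4) + 0(+0.6) = -1.2Δ_oct = -1.2 × 10810 = -12972 cm⁻¹.
Tetrahedral e² t₂¹ gives -0.8Δₜ = -0.8 × (4/9) × 10810 = -3844 cm⁻¹.
OSPE = CFSE(oct) − CFSE(tet) = -12972 − (-3844) = -9128 cm⁻¹.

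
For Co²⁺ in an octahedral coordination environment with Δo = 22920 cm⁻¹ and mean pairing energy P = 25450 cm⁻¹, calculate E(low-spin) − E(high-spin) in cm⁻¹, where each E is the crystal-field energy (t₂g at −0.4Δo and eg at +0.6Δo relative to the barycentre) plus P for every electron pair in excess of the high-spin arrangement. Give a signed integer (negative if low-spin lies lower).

Co²⁺: group 9, so d-count = 9 − 2 = 7.
In the high-spin limit (t₂g⁵ eg²) the orbital term is -0.8Δo = -18336 cm⁻¹, with no excess pairing.
Low-spin: t₂g⁶ eg¹, orbital CFSE = -1.8Δo = -41256 cm⁻¹; plus 1 excess pair × P = +25450 cm⁻¹; total -15806 cm⁻¹.
The difference is -15806 − (-18336) = 2530 cm⁻¹, so high-spin lies lower.

2530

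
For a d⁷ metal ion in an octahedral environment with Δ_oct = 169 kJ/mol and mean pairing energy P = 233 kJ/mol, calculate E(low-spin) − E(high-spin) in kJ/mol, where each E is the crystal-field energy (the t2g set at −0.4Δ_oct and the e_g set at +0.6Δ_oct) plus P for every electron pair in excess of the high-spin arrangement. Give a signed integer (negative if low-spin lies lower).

64

High-spin: t2g^5 e_g^2, CFSE = -0.8Δ_oct = -135 kJ/mol.
Low-spin: t2g^6 e_g^1, orbital CFSE = -1.8Δ_oct = -304 kJ/mol; plus 1 excess pair × P = +233 kJ/mol; total -71 kJ/mol.
Thus E(LS) − E(HS) = 64 kJ/mol.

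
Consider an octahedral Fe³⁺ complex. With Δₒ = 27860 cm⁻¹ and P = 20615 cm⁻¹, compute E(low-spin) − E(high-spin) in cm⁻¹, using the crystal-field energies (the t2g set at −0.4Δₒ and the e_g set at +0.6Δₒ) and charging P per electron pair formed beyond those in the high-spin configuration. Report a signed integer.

Fe sits in group 8; removing 3 electrons leaves Fe³⁺ with 8 − 3 = 5 d electrons.
High-spin d⁵ fills as t2g^3 e_g^2 with CFSE 3(−0.4) + 2(+0.6) = 0.0Δₒ = 0 cm⁻¹.
Low-spin: t2g^5 e_g^0, orbital CFSE = -2.0Δₒ = -55720 cm⁻¹; plus 2 excess pairs × P = +41230 cm⁻¹; total -14490 cm⁻¹.
The difference is -14490 − (0) = -14490 cm⁻¹, so low-spin lies lower.

-14490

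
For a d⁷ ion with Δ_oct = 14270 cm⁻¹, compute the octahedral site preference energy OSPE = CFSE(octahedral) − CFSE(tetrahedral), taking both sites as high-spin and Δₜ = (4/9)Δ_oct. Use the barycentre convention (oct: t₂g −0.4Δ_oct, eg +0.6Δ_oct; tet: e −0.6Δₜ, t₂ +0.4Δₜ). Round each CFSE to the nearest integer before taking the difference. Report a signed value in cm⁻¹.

-3805

In an octahedral site d⁷ (HS) is t₂g⁵ eg², giving CFSE(oct) = -0.8Δ_oct = -11416 cm⁻¹.
Tetrahedral: e⁴ t₂³, CFSE = 4(−0.6) + 3(+0.4) = -1.2Δₜ = -1.2 × (4/9) × 14270 = -7611 cm⁻¹.
Subtracting, OSPE = -11416 − (-7611) = -3805 cm⁻¹.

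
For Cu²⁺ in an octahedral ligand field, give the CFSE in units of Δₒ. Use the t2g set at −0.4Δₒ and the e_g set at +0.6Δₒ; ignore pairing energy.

Cu²⁺: group 11, so d-count = 11 − 2 = 9.
For octahedral d⁹ the high- and low-spin configurations coincide.
Configuration: t2g^6 e_g^3.
CFSE = 6(-0.4Δₒ) + 3(0.6Δₒ) = -2.4Δₒ + 1.8Δₒ = -0.6Δₒ.

-0.6 Δₒ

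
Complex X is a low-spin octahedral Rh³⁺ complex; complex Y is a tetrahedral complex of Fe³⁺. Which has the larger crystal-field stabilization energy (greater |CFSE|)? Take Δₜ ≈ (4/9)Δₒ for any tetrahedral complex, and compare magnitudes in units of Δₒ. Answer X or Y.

X

X: Rh sits in group 9; removing 3 electrons leaves Rh³⁺ with 9 − 3 = 6 d electrons; t2g^6 e_g^0, CFSE = -2.4Δₒ.
Y: Fe sits in group 8; removing 3 electrons leaves Fe³⁺ with 8 − 3 = 5 d electrons; Tetrahedral fields are weak (Δₜ ≈ 4/9 Δₒ), so electrons fill high-spin; e² t₂³, CFSE = 0.0Δₜ ≈ 0.00Δₒ.
So X has the larger |CFSE|.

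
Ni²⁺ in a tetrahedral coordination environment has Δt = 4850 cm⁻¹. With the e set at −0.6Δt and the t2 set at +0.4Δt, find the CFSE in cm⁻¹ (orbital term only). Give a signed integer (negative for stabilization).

Group 10 minus oxidation state +2 gives a d⁸ configuration for Ni²⁺.
Tetrahedral fields are weak (Δₜ ≈ 4/9 Δₒ), so electrons fill high-spin.
Electron filling gives e^4 t2^4.
The orbital stabilization is -0.8Δt = -0.8 × 4850 = -3880 cm⁻¹.

-3880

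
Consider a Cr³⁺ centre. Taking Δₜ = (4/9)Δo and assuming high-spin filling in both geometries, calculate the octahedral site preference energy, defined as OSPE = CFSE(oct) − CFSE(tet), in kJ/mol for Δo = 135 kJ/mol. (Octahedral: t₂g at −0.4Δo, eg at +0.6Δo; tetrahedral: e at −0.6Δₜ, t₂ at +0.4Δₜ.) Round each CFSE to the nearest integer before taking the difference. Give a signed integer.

Cr³⁺: group 6, so d-count = 6 − 3 = 3.
Octahedral (high-spin): t₂g³ eg⁰, CFSE = 3(−0.4) + 0(+0.6) = -1.2Δo = -1.2 × 135 = -162 kJ/mol.
Tetrahedral e² t₂¹ gives -0.8Δₜ = -0.8 × (4/9) × 135 = -48 kJ/mol.
Subtracting, OSPE = -162 − (-48) = -114 kJ/mol.

-114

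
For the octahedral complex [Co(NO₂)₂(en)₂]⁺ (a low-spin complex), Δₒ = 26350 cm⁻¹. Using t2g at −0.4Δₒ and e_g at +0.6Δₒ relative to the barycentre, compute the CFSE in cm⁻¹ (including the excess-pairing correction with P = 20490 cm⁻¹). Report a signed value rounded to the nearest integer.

Ligand charges: 2×(-1) from NO₂⁻ and 2×(+0) from en sum to -2; with overall charge +1, Co is +3.
Co is in group 9, so Co³⁺ is d⁶ (9 − 3 = 6).
The d⁶ electrons fill as t2g^6 e_g^0.
Orbital CFSE = 6(-0.4) + 0(0.6) = -2.4Δₒ = -2.4 × 26350 = -63240 cm⁻¹.
Relative to high-spin t2g^4 e_g^2 (1 paired), the low-spin configuration has 2 additional pairs, contributing +2 × 20490 = +40980 cm⁻¹.
Combining: -63240 + 40980 = -22260 cm⁻¹.

-22260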